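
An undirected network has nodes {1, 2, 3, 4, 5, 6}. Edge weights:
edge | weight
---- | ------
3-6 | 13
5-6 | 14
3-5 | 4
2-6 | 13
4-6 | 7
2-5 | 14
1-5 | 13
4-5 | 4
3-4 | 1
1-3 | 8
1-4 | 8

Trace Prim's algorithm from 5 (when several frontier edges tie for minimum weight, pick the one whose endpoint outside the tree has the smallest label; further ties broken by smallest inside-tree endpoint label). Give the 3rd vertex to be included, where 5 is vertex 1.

4

Prim's algorithm from 5:
Step 1: cheapest edge leaving the tree is 3-5 (4); add 3.
Step 2: cheapest edge leaving the tree is 3-4 (1); add 4.
Step 3: cheapest edge leaving the tree is 4-6 (7); add 6.
Step 4: cheapest edge leaving the tree is 1-3 (8); add 1.
Step 5: cheapest edge leaving the tree is 2-6 (13); add 2.
Vertex order: 5, 3, 4, 6, 1, 2. The 3rd vertex is 4.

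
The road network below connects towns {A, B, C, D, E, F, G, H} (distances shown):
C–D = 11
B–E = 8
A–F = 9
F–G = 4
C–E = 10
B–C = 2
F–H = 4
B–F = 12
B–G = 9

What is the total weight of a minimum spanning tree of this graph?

47

Grow the tree from H using Prim:
Step 1: cheapest edge leaving the tree is F–H (4); add F.
Step 2: cheapest edge leaving the tree is F–G (4); add G.
Step 3: cheapest edge leaving the tree is A–F (9); add A.
Step 4: cheapest edge leaving the tree is B–G (9); add B.
Step 5: cheapest edge leaving the tree is B–C (2); add C.
Step 6: cheapest edge leaving the tree is B–E (8); add E.
Step 7: cheapest edge leaving the tree is C–D (11); add D.
MST edges: F–H, F–G, A–F, B–G, B–C, B–E, C–D; total weight 4+4+9+9+2+8+11 = 47.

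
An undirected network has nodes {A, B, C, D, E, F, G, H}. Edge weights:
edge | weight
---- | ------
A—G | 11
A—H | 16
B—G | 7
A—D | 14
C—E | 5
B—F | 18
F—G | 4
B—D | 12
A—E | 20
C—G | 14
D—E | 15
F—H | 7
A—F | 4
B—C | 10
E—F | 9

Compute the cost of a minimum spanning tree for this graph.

48

Sort edges by weight, then run Kruskal:
A—F (4): add — endpoints in different components.
F—G (4): add — endpoints in different components.
C—E (5): add — endpoints in different components.
B—G (7): add — endpoints in different components.
F—H (7): add — endpoints in different components.
E—F (9): add — endpoints in different components.
B—C (10): skip — B and C already connected.
A—G (11): skip — A and G already connected.
B—D (12): add — endpoints in different components.
MST edges: A—F, F—G, C—E, B—G, F—H, E—F, B—D; total weight 4+4+5+7+7+9+12 = 48.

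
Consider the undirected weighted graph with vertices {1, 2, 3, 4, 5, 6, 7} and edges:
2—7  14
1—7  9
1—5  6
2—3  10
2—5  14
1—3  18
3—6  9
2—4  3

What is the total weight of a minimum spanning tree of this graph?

51

Kruskal's algorithm — process edges by increasing weight (ties by edge label):
2—4 (3): add — endpoints in different components.
1—5 (6): add — endpoints in different components.
1—7 (9): add — endpoints in different components.
3—6 (9): add — endpoints in different components.
2—3 (10): add — endpoints in different components.
2—5 (14): add — endpoints in different components.
MST edges: 2—4, 1—5, 1—7, 3—6, 2—3, 2—5; total weight 3+6+9+9+10+14 = 51.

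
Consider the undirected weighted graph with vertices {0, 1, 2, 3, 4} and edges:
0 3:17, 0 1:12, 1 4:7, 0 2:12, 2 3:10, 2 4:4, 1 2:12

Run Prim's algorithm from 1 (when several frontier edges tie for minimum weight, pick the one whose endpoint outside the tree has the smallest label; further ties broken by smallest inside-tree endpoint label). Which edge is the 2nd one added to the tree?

Prim, starting at 1.
Step 1: cheapest edge leaving the tree is 1 4 (7); add 4.
Step 2: cheapest edge leaving the tree is 2 4 (4); add 2.
Step 3: cheapest edge leaving the tree is 2 3 (10); add 3.
Step 4: cheapest edge leaving the tree is 0 1 (12); add 0.
The 2nd edge added is 2 4.

2-4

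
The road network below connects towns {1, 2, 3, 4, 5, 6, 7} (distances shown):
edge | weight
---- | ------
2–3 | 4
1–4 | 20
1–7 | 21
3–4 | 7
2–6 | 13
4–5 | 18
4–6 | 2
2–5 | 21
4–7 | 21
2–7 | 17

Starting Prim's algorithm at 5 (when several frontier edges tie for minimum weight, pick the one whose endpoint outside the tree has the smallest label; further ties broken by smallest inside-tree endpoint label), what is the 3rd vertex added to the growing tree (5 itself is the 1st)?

6

Prim, starting at 5.
Step 1: frontier [4–5 18, 2–5 21] → take 4–5 (18); add 4.
Step 2: frontier [4–6 2, 3–4 7, 1–4 20, 4–7 21, 2–5 21] → take 4–6 (2); add 6.
Step 3: frontier [3–4 7, 1–4 20, 4–7 21, 2–5 21, 2–6 13] → take 3–4 (7); add 3.
Step 4: frontier [2–3 4, 1–4 20, 4–7 21, 2–5 21, 2–6 13] → take 2–3 (4); add 2.
Step 5: frontier [2–7 17, 1–4 20, 4–7 21] → take 2–7 (17); add 7.
Step 6: frontier [1–4 20, 1–7 21] → take 1–4 (20); add 1.
Vertex order: 5, 4, 6, 3, 2, 7, 1. The 3rd vertex is 6.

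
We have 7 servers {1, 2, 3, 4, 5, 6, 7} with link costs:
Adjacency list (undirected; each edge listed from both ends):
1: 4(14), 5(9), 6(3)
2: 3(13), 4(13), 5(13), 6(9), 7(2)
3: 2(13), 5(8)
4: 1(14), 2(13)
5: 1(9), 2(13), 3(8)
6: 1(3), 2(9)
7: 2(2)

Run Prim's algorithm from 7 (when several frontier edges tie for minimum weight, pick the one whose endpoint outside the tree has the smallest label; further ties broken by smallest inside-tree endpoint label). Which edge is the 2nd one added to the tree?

2-6

Grow the tree from 7 using Prim:
Step 1: frontier [2—7 2] → take 2—7 (2); add 2.
Step 2: frontier [2—6 9, 2—3 13, 2—4 13, 2—5 13] → take 2—6 (9); add 6.
Step 3: frontier [2—3 13, 2—4 13, 2—5 13, 1—6 3] → take 1—6 (3); add 1.
Step 4: frontier [1—5 9, 1—4 14, 2—3 13, 2—4 13, 2—5 13] → take 1—5 (9); add 5.
Step 5: frontier [1—4 14, 2—3 13, 2—4 13, 3—5 8] → take 3—5 (8); add 3.
Step 6: frontier [1—4 14, 2—4 13] → take 2—4 (13); add 4.
The 2nd edge added is 2—6.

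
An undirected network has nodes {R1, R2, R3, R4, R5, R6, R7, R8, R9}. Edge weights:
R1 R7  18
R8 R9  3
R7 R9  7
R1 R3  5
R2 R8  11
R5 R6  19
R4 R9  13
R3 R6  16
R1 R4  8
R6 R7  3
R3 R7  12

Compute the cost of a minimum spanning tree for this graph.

Grow the tree from R5 using Prim:
Step 1: cheapest edge leaving the tree is R5 R6 (19); add R6.
Step 2: cheapest edge leaving the tree is R6 R7 (3); add R7.
Step 3: cheapest edge leaving the tree is R7 R9 (7); add R9.
Step 4: cheapest edge leaving the tree is R8 R9 (3); add R8.
Step 5: cheapest edge leaving the tree is R2 R8 (11); add R2.
Step 6: cheapest edge leaving the tree is R3 R7 (12); add R3.
Step 7: cheapest edge leaving the tree is R1 R3 (5); add R1.
Step 8: cheapest edge leaving the tree is R1 R4 (8); add R4.
MST edges: R5 R6, R6 R7, R7 R9, R8 R9, R2 R8, R3 R7, R1 R3, R1 R4; total weight 19+3+7+3+11+12+5+8 = 68.

68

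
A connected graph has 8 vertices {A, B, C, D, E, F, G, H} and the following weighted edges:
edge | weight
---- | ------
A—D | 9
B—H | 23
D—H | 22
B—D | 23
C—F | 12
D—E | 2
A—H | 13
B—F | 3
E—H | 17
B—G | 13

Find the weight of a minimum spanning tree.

Sort edges by weight, then run Kruskal:
D—E (2): add — endpoints in different components.
B—F (3): add — endpoints in different components.
A—D (9): add — endpoints in different components.
C—F (12): add — endpoints in different components.
A—H (13): add — endpoints in different components.
B—G (13): add — endpoints in different components.
E—H (17): skip — E and H already connected.
D—H (22): skip — D and H already connected.
B—D (23): add — endpoints in different components.
MST edges: D—E, B—F, A—D, C—F, A—H, B—G, B—D; total weight 2+3+9+12+13+13+23 = 75.

75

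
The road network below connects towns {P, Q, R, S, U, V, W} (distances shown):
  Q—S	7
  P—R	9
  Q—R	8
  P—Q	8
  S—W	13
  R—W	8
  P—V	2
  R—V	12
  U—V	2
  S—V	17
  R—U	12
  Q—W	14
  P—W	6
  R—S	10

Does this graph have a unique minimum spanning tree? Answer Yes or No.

No

Kruskal's algorithm — process edges by increasing weight (ties by edge label):
P—V (2): add — endpoints in different components.
U—V (2): add — endpoints in different components.
P—W (6): add — endpoints in different components.
Q—S (7): add — endpoints in different components.
P—Q (8): add — endpoints in different components.
Q—R (8): add — endpoints in different components.
Non-tree edge R—W has weight 8, equal to the heaviest edge on its tree cycle — swapping gives another MST of the same weight. Not unique.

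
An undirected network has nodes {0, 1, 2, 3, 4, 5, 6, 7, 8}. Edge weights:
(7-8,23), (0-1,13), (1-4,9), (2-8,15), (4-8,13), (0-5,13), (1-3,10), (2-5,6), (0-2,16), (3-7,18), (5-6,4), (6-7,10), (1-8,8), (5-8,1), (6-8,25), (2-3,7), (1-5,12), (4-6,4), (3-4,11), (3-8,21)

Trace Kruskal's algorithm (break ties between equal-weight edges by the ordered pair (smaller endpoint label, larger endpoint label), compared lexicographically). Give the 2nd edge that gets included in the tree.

Kruskal: consider edges lightest-first.
5-8 (1): add — endpoints in different components.
4-6 (4): add — endpoints in different components.
5-6 (4): add — endpoints in different components.
2-5 (6): add — endpoints in different components.
2-3 (7): add — endpoints in different components.
1-8 (8): add — endpoints in different components.
1-4 (9): skip — 1 and 4 already connected.
1-3 (10): skip — 1 and 3 already connected.
6-7 (10): add — endpoints in different components.
3-4 (11): skip — 3 and 4 already connected.
1-5 (12): skip — 1 and 5 already connected.
0-1 (13): add — endpoints in different components.
The 2nd edge added is 4-6.

4-6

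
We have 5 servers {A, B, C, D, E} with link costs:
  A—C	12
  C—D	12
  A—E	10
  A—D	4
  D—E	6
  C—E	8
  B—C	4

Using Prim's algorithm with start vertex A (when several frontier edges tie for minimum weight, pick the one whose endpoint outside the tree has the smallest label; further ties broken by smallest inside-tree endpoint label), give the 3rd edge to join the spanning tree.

Prim, starting at A.
Step 1: frontier [A—D 4, A—E 10, A—C 12] → take A—D (4); add D.
Step 2: frontier [A—E 10, A—C 12, D—E 6, C—D 12] → take D—E (6); add E.
Step 3: frontier [A—C 12, C—D 12, C—E 8] → take C—E (8); add C.
Step 4: frontier [B—C 4] → take B—C (4); add B.
The 3rd edge added is C—E.

C-E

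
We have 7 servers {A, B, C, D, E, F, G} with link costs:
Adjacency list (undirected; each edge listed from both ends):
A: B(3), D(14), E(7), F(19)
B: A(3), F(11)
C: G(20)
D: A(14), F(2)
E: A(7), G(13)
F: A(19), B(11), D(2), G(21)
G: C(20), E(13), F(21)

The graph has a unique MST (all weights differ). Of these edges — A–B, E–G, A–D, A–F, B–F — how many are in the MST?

3

Kruskal's algorithm — process edges by increasing weight (ties by edge label):
D–F (2): add. Components now {A} {B} {C} {D,F} {E} {G}
A–B (3): add. Components now {A,B} {C} {D,F} {E} {G}
A–E (7): add. Components now {A,B,E} {C} {D,F} {G}
B–F (11): add. Components now {A,B,D,E,F} {C} {G}
E–G (13): add. Components now {A,B,D,E,F,G} {C}
A–D (14): skip — A and D already connected.
A–F (19): skip — A and F already connected.
C–G (20): add. Components now {A,B,C,D,E,F,G}
MST edge set: {D–F, A–B, A–E, B–F, E–G, C–G}.
Of the listed edges, {A–B, E–G, B–F} are in the MST → 3.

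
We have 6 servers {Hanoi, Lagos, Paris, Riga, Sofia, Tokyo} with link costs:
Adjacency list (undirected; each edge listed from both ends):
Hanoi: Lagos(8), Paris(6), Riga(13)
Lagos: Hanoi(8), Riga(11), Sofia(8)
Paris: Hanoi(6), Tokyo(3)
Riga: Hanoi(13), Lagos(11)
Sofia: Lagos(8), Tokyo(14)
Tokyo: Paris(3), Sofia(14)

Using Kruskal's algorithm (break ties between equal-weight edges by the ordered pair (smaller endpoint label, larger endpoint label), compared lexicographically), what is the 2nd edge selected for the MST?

Hanoi-Paris

Kruskal's algorithm — process edges by increasing weight (ties by edge label):
Paris—Tokyo (3): add. Components now {Riga} {Sofia} {Paris,Tokyo} {Lagos} {Hanoi}
Hanoi—Paris (6): add. Components now {Riga} {Sofia} {Hanoi,Paris,Tokyo} {Lagos}
Hanoi—Lagos (8): add. Components now {Riga} {Sofia} {Hanoi,Lagos,Paris,Tokyo}
Lagos—Sofia (8): add. Components now {Riga} {Hanoi,Lagos,Paris,Sofia,Tokyo}
Lagos—Riga (11): add. Components now {Hanoi,Lagos,Paris,Riga,Sofia,Tokyo}
The 2nd edge added is Hanoi—Paris.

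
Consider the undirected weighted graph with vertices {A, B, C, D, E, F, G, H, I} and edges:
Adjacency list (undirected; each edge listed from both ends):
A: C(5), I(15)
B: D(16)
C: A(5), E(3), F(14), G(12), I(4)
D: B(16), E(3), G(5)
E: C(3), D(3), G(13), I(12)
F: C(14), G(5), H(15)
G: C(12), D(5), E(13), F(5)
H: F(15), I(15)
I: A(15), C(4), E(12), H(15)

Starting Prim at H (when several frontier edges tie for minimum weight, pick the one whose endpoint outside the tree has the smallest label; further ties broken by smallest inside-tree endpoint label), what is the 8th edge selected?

B-D

Grow the tree from H using Prim:
Step 1: frontier [F-H 15, H-I 15] → take F-H (15); add F.
Step 2: frontier [F-G 5, C-F 14, H-I 15] → take F-G (5); add G.
Step 3: frontier [C-F 14, D-G 5, C-G 12, E-G 13, H-I 15] → take D-G (5); add D.
Step 4: frontier [D-E 3, B-D 16, C-F 14, C-G 12, E-G 13, H-I 15] → take D-E (3); add E.
Step 5: frontier [B-D 16, C-E 3, E-I 12, C-F 14, C-G 12, H-I 15] → take C-E (3); add C.
Step 6: frontier [C-I 4, A-C 5, B-D 16, E-I 12, H-I 15] → take C-I (4); add I.
Step 7: frontier [A-C 5, B-D 16, A-I 15] → take A-C (5); add A.
Step 8: frontier [B-D 16] → take B-D (16); add B.
The 8th edge added is B-D.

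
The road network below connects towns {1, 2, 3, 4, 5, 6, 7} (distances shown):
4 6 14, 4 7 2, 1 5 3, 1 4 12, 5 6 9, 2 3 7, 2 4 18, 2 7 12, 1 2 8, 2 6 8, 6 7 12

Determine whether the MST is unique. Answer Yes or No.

No

Kruskal: consider edges lightest-first.
4 7 (2): add — endpoints in different components.
1 5 (3): add — endpoints in different components.
2 3 (7): add — endpoints in different components.
1 2 (8): add — endpoints in different components.
2 6 (8): add — endpoints in different components.
5 6 (9): skip — 5 and 6 already connected.
1 4 (12): add — endpoints in different components.
Non-tree edge 2 7 has weight 12, equal to the heaviest edge on its tree cycle — swapping gives another MST of the same weight. Not unique.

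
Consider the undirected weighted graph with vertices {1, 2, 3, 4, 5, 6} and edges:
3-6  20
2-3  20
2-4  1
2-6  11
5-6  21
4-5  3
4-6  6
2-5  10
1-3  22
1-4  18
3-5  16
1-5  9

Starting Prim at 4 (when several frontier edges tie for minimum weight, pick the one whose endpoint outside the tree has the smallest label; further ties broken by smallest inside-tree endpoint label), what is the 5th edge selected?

Prim's algorithm from 4:
Step 1: cheapest edge leaving the tree is 2-4 (1); add 2.
Step 2: cheapest edge leaving the tree is 4-5 (3); add 5.
Step 3: cheapest edge leaving the tree is 4-6 (6); add 6.
Step 4: cheapest edge leaving the tree is 1-5 (9); add 1.
Step 5: cheapest edge leaving the tree is 3-5 (16); add 3.
The 5th edge added is 3-5.

3-5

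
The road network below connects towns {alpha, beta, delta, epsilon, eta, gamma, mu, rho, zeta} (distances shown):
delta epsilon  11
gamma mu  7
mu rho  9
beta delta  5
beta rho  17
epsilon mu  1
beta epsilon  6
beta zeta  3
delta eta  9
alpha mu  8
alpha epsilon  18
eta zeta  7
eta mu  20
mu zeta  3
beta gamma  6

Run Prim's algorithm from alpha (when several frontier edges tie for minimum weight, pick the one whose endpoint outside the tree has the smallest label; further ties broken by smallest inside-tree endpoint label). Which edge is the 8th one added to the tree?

Prim, starting at alpha.
Step 1: cheapest edge leaving the tree is alpha mu (8); add mu.
Step 2: cheapest edge leaving the tree is epsilon mu (1); add epsilon.
Step 3: cheapest edge leaving the tree is mu zeta (3); add zeta.
Step 4: cheapest edge leaving the tree is beta zeta (3); add beta.
Step 5: cheapest edge leaving the tree is beta delta (5); add delta.
Step 6: cheapest edge leaving the tree is beta gamma (6); add gamma.
Step 7: cheapest edge leaving the tree is eta zeta (7); add eta.
Step 8: cheapest edge leaving the tree is mu rho (9); add rho.
The 8th edge added is mu rho.

mu-rho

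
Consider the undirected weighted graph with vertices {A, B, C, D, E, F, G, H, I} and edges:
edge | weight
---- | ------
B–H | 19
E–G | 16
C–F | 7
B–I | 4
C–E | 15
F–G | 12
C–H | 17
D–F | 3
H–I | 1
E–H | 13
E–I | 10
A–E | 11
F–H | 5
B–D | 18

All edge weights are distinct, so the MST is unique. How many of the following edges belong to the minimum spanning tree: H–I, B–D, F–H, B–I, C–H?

Sort edges by weight, then run Kruskal:
H–I (1): add — endpoints in different components.
D–F (3): add — endpoints in different components.
B–I (4): add — endpoints in different components.
F–H (5): add — endpoints in different components.
C–F (7): add — endpoints in different components.
E–I (10): add — endpoints in different components.
A–E (11): add — endpoints in different components.
F–G (12): add — endpoints in different components.
MST edge set: {H–I, D–F, B–I, F–H, C–F, E–I, A–E, F–G}.
Of the listed edges, {H–I, F–H, B–I} are in the MST → 3.

3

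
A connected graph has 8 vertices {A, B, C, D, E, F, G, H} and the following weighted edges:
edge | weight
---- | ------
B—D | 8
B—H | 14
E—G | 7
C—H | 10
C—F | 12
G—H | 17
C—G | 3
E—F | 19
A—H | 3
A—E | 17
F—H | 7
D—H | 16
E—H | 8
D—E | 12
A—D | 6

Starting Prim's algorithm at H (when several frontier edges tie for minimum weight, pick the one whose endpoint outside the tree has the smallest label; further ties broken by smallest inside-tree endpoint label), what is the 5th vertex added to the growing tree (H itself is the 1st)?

Grow the tree from H using Prim:
Step 1: cheapest edge leaving the tree is A—H (3); add A.
Step 2: cheapest edge leaving the tree is A—D (6); add D.
Step 3: cheapest edge leaving the tree is F—H (7); add F.
Step 4: cheapest edge leaving the tree is B—D (8); add B.
Step 5: cheapest edge leaving the tree is E—H (8); add E.
Step 6: cheapest edge leaving the tree is E—G (7); add G.
Step 7: cheapest edge leaving the tree is C—G (3); add C.
Vertex order: H, A, D, F, B, E, G, C. The 5th vertex is B.

B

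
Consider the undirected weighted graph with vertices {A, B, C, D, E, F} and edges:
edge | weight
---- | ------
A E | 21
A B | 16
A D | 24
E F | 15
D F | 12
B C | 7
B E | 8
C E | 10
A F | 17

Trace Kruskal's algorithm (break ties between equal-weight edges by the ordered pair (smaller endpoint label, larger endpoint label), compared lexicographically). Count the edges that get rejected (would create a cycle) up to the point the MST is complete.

1

Kruskal's algorithm — process edges by increasing weight (ties by edge label):
B C (7): add — endpoints in different components.
B E (8): add — endpoints in different components.
C E (10): skip — C and E already connected.
D F (12): add — endpoints in different components.
E F (15): add — endpoints in different components.
A B (16): add — endpoints in different components.
Edges rejected before the tree was complete: 1.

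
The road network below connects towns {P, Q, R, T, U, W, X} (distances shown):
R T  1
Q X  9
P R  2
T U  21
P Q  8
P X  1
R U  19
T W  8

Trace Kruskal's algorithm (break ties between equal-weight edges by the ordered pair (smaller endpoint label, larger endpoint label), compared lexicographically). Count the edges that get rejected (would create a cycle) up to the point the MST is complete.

1

Kruskal: consider edges lightest-first.
P X (1): add. Components now {W} {R} {Q} {U} {P,X} {T}
R T (1): add. Components now {W} {R,T} {Q} {U} {P,X}
P R (2): add. Components now {W} {P,R,T,X} {Q} {U}
P Q (8): add. Components now {W} {P,Q,R,T,X} {U}
T W (8): add. Components now {P,Q,R,T,W,X} {U}
Q X (9): skip — Q and X already connected.
R U (19): add. Components now {P,Q,R,T,U,W,X}
Edges rejected before the tree was complete: 1.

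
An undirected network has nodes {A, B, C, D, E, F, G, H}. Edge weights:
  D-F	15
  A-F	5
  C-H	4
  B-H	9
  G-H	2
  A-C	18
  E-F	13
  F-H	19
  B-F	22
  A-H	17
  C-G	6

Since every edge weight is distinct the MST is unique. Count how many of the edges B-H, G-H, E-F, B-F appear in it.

3

Kruskal's algorithm — process edges by increasing weight (ties by edge label):
G-H (2): add — endpoints in different components.
C-H (4): add — endpoints in different components.
A-F (5): add — endpoints in different components.
C-G (6): skip — C and G already connected.
B-H (9): add — endpoints in different components.
E-F (13): add — endpoints in different components.
D-F (15): add — endpoints in different components.
A-H (17): add — endpoints in different components.
MST edge set: {G-H, C-H, A-F, B-H, E-F, D-F, A-H}.
Of the listed edges, {B-H, G-H, E-F} are in the MST → 3.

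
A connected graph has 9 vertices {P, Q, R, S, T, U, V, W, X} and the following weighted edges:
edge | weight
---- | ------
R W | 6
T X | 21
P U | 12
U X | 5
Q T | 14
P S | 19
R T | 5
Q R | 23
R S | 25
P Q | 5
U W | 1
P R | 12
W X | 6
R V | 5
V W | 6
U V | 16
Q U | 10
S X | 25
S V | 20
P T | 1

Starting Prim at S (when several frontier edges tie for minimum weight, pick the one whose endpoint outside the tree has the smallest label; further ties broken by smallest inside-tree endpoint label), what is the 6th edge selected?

R-W

Prim, starting at S.
Step 1: cheapest edge leaving the tree is P S (19); add P.
Step 2: cheapest edge leaving the tree is P T (1); add T.
Step 3: cheapest edge leaving the tree is P Q (5); add Q.
Step 4: cheapest edge leaving the tree is R T (5); add R.
Step 5: cheapest edge leaving the tree is R V (5); add V.
Step 6: cheapest edge leaving the tree is R W (6); add W.
Step 7: cheapest edge leaving the tree is U W (1); add U.
Step 8: cheapest edge leaving the tree is U X (5); add X.
The 6th edge added is R W.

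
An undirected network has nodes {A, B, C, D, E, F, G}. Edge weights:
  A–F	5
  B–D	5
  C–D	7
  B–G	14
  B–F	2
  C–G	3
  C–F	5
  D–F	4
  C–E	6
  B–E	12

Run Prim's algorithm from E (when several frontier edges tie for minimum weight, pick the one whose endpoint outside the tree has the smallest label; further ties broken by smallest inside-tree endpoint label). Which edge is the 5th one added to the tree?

D-F

Prim, starting at E.
Step 1: cheapest edge leaving the tree is C–E (6); add C.
Step 2: cheapest edge leaving the tree is C–G (3); add G.
Step 3: cheapest edge leaving the tree is C–F (5); add F.
Step 4: cheapest edge leaving the tree is B–F (2); add B.
Step 5: cheapest edge leaving the tree is D–F (4); add D.
Step 6: cheapest edge leaving the tree is A–F (5); add A.
The 5th edge added is D–F.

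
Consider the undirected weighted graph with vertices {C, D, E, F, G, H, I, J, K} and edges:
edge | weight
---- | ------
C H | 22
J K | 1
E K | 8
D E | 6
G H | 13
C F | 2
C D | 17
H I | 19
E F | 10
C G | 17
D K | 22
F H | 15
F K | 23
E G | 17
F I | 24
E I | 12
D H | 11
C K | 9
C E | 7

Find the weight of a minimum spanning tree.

60

Kruskal's algorithm — process edges by increasing weight (ties by edge label):
J K (1): add — endpoints in different components.
C F (2): add — endpoints in different components.
D E (6): add — endpoints in different components.
C E (7): add — endpoints in different components.
E K (8): add — endpoints in different components.
C K (9): skip — C and K already connected.
E F (10): skip — E and F already connected.
D H (11): add — endpoints in different components.
E I (12): add — endpoints in different components.
G H (13): add — endpoints in different components.
MST edges: J K, C F, D E, C E, E K, D H, E I, G H; total weight 1+2+6+7+8+11+12+13 = 60.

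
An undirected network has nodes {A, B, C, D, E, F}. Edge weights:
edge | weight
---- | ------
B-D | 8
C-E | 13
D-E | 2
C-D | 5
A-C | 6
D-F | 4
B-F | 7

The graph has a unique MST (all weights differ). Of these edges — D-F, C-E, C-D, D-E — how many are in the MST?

3

Kruskal's algorithm — process edges by increasing weight (ties by edge label):
D-E (2): add. Components now {A} {B} {C} {D,E} {F}
D-F (4): add. Components now {A} {B} {C} {D,E,F}
C-D (5): add. Components now {A} {B} {C,D,E,F}
A-C (6): add. Components now {A,C,D,E,F} {B}
B-F (7): add. Components now {A,B,C,D,E,F}
MST edge set: {D-E, D-F, C-D, A-C, B-F}.
Of the listed edges, {D-F, C-D, D-E} are in the MST → 3.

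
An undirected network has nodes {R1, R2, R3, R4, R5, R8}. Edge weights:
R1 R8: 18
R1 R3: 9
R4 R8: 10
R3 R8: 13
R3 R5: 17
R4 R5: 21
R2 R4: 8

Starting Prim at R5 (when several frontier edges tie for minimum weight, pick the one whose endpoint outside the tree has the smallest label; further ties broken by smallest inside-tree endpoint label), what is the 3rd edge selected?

Prim, starting at R5.
Step 1: cheapest edge leaving the tree is R3 R5 (17); add R3.
Step 2: cheapest edge leaving the tree is R1 R3 (9); add R1.
Step 3: cheapest edge leaving the tree is R3 R8 (13); add R8.
Step 4: cheapest edge leaving the tree is R4 R8 (10); add R4.
Step 5: cheapest edge leaving the tree is R2 R4 (8); add R2.
The 3rd edge added is R3 R8.

R3-R8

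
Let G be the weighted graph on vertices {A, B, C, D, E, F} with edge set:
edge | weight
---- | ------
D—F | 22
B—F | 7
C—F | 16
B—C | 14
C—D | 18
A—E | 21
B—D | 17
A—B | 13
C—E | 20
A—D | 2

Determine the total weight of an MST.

56

Grow the tree from D using Prim:
Step 1: cheapest edge leaving the tree is A—D (2); add A.
Step 2: cheapest edge leaving the tree is A—B (13); add B.
Step 3: cheapest edge leaving the tree is B—F (7); add F.
Step 4: cheapest edge leaving the tree is B—C (14); add C.
Step 5: cheapest edge leaving the tree is C—E (20); add E.
MST edges: A—D, A—B, B—F, B—C, C—E; total weight 2+13+7+14+20 = 56.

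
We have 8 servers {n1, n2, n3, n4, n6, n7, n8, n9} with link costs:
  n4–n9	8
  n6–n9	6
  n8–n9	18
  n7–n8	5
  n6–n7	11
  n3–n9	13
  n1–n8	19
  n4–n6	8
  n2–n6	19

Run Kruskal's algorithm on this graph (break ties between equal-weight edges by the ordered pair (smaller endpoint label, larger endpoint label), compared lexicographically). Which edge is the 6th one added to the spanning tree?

n1-n8

Sort edges by weight, then run Kruskal:
n7–n8 (5): add — endpoints in different components.
n6–n9 (6): add — endpoints in different components.
n4–n6 (8): add — endpoints in different components.
n4–n9 (8): skip — n9 and n4 already connected.
n6–n7 (11): add — endpoints in different components.
n3–n9 (13): add — endpoints in different components.
n8–n9 (18): skip — n9 and n8 already connected.
n1–n8 (19): add — endpoints in different components.
n2–n6 (19): add — endpoints in different components.
The 6th edge added is n1–n8.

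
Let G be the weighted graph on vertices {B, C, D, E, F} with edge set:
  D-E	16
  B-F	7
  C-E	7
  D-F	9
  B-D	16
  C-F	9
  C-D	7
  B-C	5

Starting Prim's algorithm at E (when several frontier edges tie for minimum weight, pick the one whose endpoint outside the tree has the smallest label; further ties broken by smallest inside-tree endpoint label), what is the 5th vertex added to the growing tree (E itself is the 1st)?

F

Prim's algorithm from E:
Step 1: frontier [C-E 7, D-E 16] → take C-E (7); add C.
Step 2: frontier [B-C 5, C-D 7, C-F 9, D-E 16] → take B-C (5); add B.
Step 3: frontier [B-F 7, B-D 16, C-D 7, C-F 9, D-E 16] → take C-D (7); add D.
Step 4: frontier [B-F 7, C-F 9, D-F 9] → take B-F (7); add F.
Vertex order: E, C, B, D, F. The 5th vertex is F.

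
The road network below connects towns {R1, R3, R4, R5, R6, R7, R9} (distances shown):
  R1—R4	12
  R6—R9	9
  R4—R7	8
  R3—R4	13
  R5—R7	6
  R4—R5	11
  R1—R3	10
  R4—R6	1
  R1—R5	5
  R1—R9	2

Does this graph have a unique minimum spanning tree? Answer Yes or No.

Yes

Kruskal: consider edges lightest-first.
R4—R6 (1): add. Components now {R5} {R4,R6} {R7} {R1} {R9} {R3}
R1—R9 (2): add. Components now {R5} {R4,R6} {R7} {R1,R9} {R3}
R1—R5 (5): add. Components now {R1,R5,R9} {R4,R6} {R7} {R3}
R5—R7 (6): add. Components now {R1,R5,R7,R9} {R4,R6} {R3}
R4—R7 (8): add. Components now {R1,R4,R5,R6,R7,R9} {R3}
R6—R9 (9): skip — R6 and R9 already connected.
R1—R3 (10): add. Components now {R1,R3,R4,R5,R6,R7,R9}
Every non-tree edge has weight strictly greater than the heaviest edge on the tree path between its endpoints, so the MST is unique.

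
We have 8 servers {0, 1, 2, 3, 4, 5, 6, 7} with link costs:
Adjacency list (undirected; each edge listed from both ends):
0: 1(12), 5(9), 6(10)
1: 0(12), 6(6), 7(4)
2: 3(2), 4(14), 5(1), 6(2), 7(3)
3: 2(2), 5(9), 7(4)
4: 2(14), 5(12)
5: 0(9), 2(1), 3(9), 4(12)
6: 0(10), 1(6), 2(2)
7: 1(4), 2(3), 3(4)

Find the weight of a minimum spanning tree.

33

Grow the tree from 7 using Prim:
Step 1: cheapest edge leaving the tree is 2 7 (3); add 2.
Step 2: cheapest edge leaving the tree is 2 5 (1); add 5.
Step 3: cheapest edge leaving the tree is 2 3 (2); add 3.
Step 4: cheapest edge leaving the tree is 2 6 (2); add 6.
Step 5: cheapest edge leaving the tree is 1 7 (4); add 1.
Step 6: cheapest edge leaving the tree is 0 5 (9); add 0.
Step 7: cheapest edge leaving the tree is 4 5 (12); add 4.
MST edges: 2 7, 2 5, 2 3, 2 6, 1 7, 0 5, 4 5; total weight 3+1+2+2+4+9+12 = 33.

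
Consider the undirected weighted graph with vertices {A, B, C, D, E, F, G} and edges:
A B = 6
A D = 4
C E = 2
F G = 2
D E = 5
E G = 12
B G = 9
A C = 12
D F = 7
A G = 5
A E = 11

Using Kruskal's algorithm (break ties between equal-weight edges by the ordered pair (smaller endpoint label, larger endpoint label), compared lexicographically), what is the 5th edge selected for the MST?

D-E

Kruskal's algorithm — process edges by increasing weight (ties by edge label):
C E (2): add. Components now {A} {B} {C,E} {D} {F} {G}
F G (2): add. Components now {A} {B} {C,E} {D} {F,G}
A D (4): add. Components now {A,D} {B} {C,E} {F,G}
A G (5): add. Components now {A,D,F,G} {B} {C,E}
D E (5): add. Components now {A,C,D,E,F,G} {B}
A B (6): add. Components now {A,B,C,D,E,F,G}
The 5th edge added is D E.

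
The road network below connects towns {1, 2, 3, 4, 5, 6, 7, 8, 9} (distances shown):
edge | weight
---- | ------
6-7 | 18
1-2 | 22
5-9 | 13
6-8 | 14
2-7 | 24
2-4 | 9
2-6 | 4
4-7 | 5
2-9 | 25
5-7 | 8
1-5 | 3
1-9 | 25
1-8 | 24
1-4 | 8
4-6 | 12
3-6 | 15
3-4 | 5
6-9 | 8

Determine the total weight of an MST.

Kruskal's algorithm — process edges by increasing weight (ties by edge label):
1-5 (3): add — endpoints in different components.
2-6 (4): add — endpoints in different components.
3-4 (5): add — endpoints in different components.
4-7 (5): add — endpoints in different components.
1-4 (8): add — endpoints in different components.
5-7 (8): skip — 5 and 7 already connected.
6-9 (8): add — endpoints in different components.
2-4 (9): add — endpoints in different components.
4-6 (12): skip — 4 and 6 already connected.
5-9 (13): skip — 5 and 9 already connected.
6-8 (14): add — endpoints in different components.
MST edges: 1-5, 2-6, 3-4, 4-7, 1-4, 6-9, 2-4, 6-8; total weight 3+4+5+5+8+8+9+14 = 56.

56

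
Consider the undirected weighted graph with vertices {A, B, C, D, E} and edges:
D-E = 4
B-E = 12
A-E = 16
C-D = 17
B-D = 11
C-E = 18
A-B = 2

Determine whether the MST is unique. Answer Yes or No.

Kruskal's algorithm — process edges by increasing weight (ties by edge label):
A-B (2): add — endpoints in different components.
D-E (4): add — endpoints in different components.
B-D (11): add — endpoints in different components.
B-E (12): skip — B and E already connected.
A-E (16): skip — A and E already connected.
C-D (17): add — endpoints in different components.
Every non-tree edge has weight strictly greater than the heaviest edge on the tree path between its endpoints, so the MST is unique.

Yes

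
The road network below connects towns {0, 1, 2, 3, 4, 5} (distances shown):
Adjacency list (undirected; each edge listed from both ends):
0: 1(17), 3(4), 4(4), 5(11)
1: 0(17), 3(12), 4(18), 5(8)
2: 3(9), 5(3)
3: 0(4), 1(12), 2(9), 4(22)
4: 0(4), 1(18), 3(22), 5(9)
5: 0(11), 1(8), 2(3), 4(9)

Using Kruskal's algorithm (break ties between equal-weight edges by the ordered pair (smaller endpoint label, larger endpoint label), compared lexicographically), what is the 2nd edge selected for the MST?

Kruskal: consider edges lightest-first.
2—5 (3): add. Components now {0} {1} {2,5} {3} {4}
0—3 (4): add. Components now {0,3} {1} {2,5} {4}
0—4 (4): add. Components now {0,3,4} {1} {2,5}
1—5 (8): add. Components now {0,3,4} {1,2,5}
2—3 (9): add. Components now {0,1,2,3,4,5}
The 2nd edge added is 0—3.

0-3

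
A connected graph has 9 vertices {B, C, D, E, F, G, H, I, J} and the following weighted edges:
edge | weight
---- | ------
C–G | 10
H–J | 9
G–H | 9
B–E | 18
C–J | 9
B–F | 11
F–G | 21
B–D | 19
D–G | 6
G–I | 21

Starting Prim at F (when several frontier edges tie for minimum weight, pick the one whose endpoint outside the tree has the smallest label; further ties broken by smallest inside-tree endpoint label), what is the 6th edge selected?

H-J

Grow the tree from F using Prim:
Step 1: cheapest edge leaving the tree is B–F (11); add B.
Step 2: cheapest edge leaving the tree is B–E (18); add E.
Step 3: cheapest edge leaving the tree is B–D (19); add D.
Step 4: cheapest edge leaving the tree is D–G (6); add G.
Step 5: cheapest edge leaving the tree is G–H (9); add H.
Step 6: cheapest edge leaving the tree is H–J (9); add J.
Step 7: cheapest edge leaving the tree is C–J (9); add C.
Step 8: cheapest edge leaving the tree is G–I (21); add I.
The 6th edge added is H–J.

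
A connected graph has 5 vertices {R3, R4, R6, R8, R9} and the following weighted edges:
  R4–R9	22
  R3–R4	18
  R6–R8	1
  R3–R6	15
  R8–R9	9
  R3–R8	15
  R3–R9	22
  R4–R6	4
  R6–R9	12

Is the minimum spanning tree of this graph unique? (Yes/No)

No

Kruskal's algorithm — process edges by increasing weight (ties by edge label):
R6–R8 (1): add — endpoints in different components.
R4–R6 (4): add — endpoints in different components.
R8–R9 (9): add — endpoints in different components.
R6–R9 (12): skip — R6 and R9 already connected.
R3–R6 (15): add — endpoints in different components.
Non-tree edge R3–R8 has weight 15, equal to the heaviest edge on its tree cycle — swapping gives another MST of the same weight. Not unique.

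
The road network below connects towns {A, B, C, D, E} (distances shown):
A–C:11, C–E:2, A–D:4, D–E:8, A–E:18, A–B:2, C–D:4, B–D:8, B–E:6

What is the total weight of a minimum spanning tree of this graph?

12

Prim, starting at E.
Step 1: frontier [C–E 2, B–E 6, D–E 8, A–E 18] → take C–E (2); add C.
Step 2: frontier [C–D 4, A–C 11, B–E 6, D–E 8, A–E 18] → take C–D (4); add D.
Step 3: frontier [A–C 11, A–D 4, B–D 8, B–E 6, A–E 18] → take A–D (4); add A.
Step 4: frontier [A–B 2, B–D 8, B–E 6] → take A–B (2); add B.
MST edges: C–E, C–D, A–D, A–B; total weight 2+4+4+2 = 12.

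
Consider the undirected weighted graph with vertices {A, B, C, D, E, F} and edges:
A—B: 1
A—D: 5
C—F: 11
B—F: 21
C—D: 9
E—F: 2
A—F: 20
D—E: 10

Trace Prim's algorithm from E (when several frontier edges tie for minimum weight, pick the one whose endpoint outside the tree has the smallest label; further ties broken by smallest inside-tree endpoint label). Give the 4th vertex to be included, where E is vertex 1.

Grow the tree from E using Prim:
Step 1: cheapest edge leaving the tree is E—F (2); add F.
Step 2: cheapest edge leaving the tree is D—E (10); add D.
Step 3: cheapest edge leaving the tree is A—D (5); add A.
Step 4: cheapest edge leaving the tree is A—B (1); add B.
Step 5: cheapest edge leaving the tree is C—D (9); add C.
Vertex order: E, F, D, A, B, C. The 4th vertex is A.

A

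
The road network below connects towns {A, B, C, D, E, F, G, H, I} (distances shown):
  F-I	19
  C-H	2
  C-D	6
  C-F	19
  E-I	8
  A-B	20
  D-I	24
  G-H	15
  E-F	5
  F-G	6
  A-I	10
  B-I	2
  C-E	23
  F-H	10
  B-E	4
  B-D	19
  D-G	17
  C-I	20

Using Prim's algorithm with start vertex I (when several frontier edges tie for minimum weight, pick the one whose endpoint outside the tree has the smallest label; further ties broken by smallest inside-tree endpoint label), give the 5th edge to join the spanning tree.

Prim, starting at I.
Step 1: cheapest edge leaving the tree is B-I (2); add B.
Step 2: cheapest edge leaving the tree is B-E (4); add E.
Step 3: cheapest edge leaving the tree is E-F (5); add F.
Step 4: cheapest edge leaving the tree is F-G (6); add G.
Step 5: cheapest edge leaving the tree is A-I (10); add A.
Step 6: cheapest edge leaving the tree is F-H (10); add H.
Step 7: cheapest edge leaving the tree is C-H (2); add C.
Step 8: cheapest edge leaving the tree is C-D (6); add D.
The 5th edge added is A-I.

A-I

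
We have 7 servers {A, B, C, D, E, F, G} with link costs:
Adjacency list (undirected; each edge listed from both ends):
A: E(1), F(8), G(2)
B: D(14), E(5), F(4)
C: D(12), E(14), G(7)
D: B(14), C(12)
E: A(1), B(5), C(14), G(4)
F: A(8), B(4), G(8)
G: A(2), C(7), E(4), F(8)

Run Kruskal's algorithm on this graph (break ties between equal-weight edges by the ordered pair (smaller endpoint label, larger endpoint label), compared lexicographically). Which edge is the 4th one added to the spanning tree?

Sort edges by weight, then run Kruskal:
A-E (1): add. Components now {A,E} {B} {C} {D} {F} {G}
A-G (2): add. Components now {A,E,G} {B} {C} {D} {F}
B-F (4): add. Components now {A,E,G} {B,F} {C} {D}
E-G (4): skip — E and G already connected.
B-E (5): add. Components now {A,B,E,F,G} {C} {D}
C-G (7): add. Components now {A,B,C,E,F,G} {D}
A-F (8): skip — A and F already connected.
F-G (8): skip — F and G already connected.
C-D (12): add. Components now {A,B,C,D,E,F,G}
The 4th edge added is B-E.

B-E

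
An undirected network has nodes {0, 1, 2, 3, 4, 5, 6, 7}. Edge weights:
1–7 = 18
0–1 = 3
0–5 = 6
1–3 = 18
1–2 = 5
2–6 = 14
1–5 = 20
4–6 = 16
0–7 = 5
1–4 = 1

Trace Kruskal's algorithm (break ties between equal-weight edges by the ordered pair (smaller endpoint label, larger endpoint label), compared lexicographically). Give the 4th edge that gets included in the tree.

Kruskal's algorithm — process edges by increasing weight (ties by edge label):
1–4 (1): add — endpoints in different components.
0–1 (3): add — endpoints in different components.
0–7 (5): add — endpoints in different components.
1–2 (5): add — endpoints in different components.
0–5 (6): add — endpoints in different components.
2–6 (14): add — endpoints in different components.
4–6 (16): skip — 4 and 6 already connected.
1–3 (18): add — endpoints in different components.
The 4th edge added is 1–2.

1-2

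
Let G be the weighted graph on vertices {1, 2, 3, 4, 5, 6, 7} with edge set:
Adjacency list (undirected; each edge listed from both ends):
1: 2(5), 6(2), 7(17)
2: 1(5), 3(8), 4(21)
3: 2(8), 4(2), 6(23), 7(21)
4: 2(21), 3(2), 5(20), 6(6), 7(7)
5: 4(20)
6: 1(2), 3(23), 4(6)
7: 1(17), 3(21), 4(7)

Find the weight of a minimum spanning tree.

Grow the tree from 4 using Prim:
Step 1: frontier [3-4 2, 4-6 6, 4-7 7, 4-5 20, 2-4 21] → take 3-4 (2); add 3.
Step 2: frontier [2-3 8, 3-7 21, 3-6 23, 4-6 6, 4-7 7, 4-5 20, 2-4 21] → take 4-6 (6); add 6.
Step 3: frontier [2-3 8, 3-7 21, 4-7 7, 4-5 20, 2-4 21, 1-6 2] → take 1-6 (2); add 1.
Step 4: frontier [1-2 5, 1-7 17, 2-3 8, 3-7 21, 4-7 7, 4-5 20, 2-4 21] → take 1-2 (5); add 2.
Step 5: frontier [1-7 17, 3-7 21, 4-7 7, 4-5 20] → take 4-7 (7); add 7.
Step 6: frontier [4-5 20] → take 4-5 (20); add 5.
MST edges: 3-4, 4-6, 1-6, 1-2, 4-7, 4-5; total weight 2+6+2+5+7+20 = 42.

42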